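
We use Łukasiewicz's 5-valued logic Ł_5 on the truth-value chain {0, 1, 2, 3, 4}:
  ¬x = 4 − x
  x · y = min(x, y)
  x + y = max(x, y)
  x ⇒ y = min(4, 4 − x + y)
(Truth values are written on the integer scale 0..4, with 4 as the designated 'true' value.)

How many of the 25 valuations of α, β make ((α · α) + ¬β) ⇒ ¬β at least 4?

value 4: 15 assignments (counts)
value 3: 4 assignments
value 2: 3 assignments
value 1: 2 assignments
value 0: 1 assignment
So 15 of the 25 assignments meet the threshold.

15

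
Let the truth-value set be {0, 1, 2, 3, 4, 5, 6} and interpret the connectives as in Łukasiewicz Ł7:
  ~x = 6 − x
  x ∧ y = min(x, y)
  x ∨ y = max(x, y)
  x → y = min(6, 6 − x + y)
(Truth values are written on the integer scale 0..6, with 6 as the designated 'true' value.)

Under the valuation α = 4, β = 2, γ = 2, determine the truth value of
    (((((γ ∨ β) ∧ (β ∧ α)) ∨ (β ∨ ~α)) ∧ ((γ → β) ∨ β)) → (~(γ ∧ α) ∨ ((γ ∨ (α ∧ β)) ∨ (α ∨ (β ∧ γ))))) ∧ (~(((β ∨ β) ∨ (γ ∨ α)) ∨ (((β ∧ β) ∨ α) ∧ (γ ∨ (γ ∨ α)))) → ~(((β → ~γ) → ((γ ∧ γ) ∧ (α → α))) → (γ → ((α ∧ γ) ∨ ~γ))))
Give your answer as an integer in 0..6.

4

γ ∨ β = 2 ∨ 2 = 2
β ∧ α = 2 ∧ 4 = 2
(γ ∨ β) ∧ (β ∧ α) = 2 ∧ 2 = 2
~α = ~4 = 2
β ∨ ~α = 2 ∨ 2 = 2
((γ ∨ β) ∧ (β ∧ α)) ∨ (β ∨ ~α) = 2 ∨ 2 = 2
γ → β = 2 → 2 = 6
(γ → β) ∨ β = 6 ∨ 2 = 6
(((γ ∨ β) ∧ (β ∧ α)) ∨ (β ∨ ~α)) ∧ ((γ → β) ∨ β) = 2 ∧ 6 = 2
γ ∧ α = 2 ∧ 4 = 2
~(γ ∧ α) = ~2 = 4
α ∧ β = 4 ∧ 2 = 2
γ ∨ (α ∧ β) = 2 ∨ 2 = 2
β ∧ γ = 2 ∧ 2 = 2
α ∨ (β ∧ γ) = 4 ∨ 2 = 4
(γ ∨ (α ∧ β)) ∨ (α ∨ (β ∧ γ)) = 2 ∨ 4 = 4
~(γ ∧ α) ∨ ((γ ∨ (α ∧ β)) ∨ (α ∨ (β ∧ γ))) = 4 ∨ 4 = 4
((((γ ∨ β) ∧ (β ∧ α)) ∨ (β ∨ ~α)) ∧ ((γ → β) ∨ β)) → (~(γ ∧ α) ∨ ((γ ∨ (α ∧ β)) ∨ (α ∨ (β ∧ γ)))) = 2 → 4 = 6
β ∨ β = 2 ∨ 2 = 2
γ ∨ α = 2 ∨ 4 = 4
(β ∨ β) ∨ (γ ∨ α) = 2 ∨ 4 = 4
β ∧ β = 2 ∧ 2 = 2
(β ∧ β) ∨ α = 2 ∨ 4 = 4
γ ∨ α = 2 ∨ 4 = 4
γ ∨ (γ ∨ α) = 2 ∨ 4 = 4
((β ∧ β) ∨ α) ∧ (γ ∨ (γ ∨ α)) = 4 ∧ 4 = 4
((β ∨ β) ∨ (γ ∨ α)) ∨ (((β ∧ β) ∨ α) ∧ (γ ∨ (γ ∨ α))) = 4 ∨ 4 = 4
~(((β ∨ β) ∨ (γ ∨ α)) ∨ (((β ∧ β) ∨ α) ∧ (γ ∨ (γ ∨ α)))) = ~4 = 2
~γ = ~2 = 4
β → ~γ = 2 → 4 = 6
γ ∧ γ = 2 ∧ 2 = 2
α → α = 4 → 4 = 6
(γ ∧ γ) ∧ (α → α) = 2 ∧ 6 = 2
(β → ~γ) → ((γ ∧ γ) ∧ (α → α)) = 6 → 2 = 2
α ∧ γ = 4 ∧ 2 = 2
~γ = ~2 = 4
(α ∧ γ) ∨ ~γ = 2 ∨ 4 = 4
γ → ((α ∧ γ) ∨ ~γ) = 2 → 4 = 6
((β → ~γ) → ((γ ∧ γ) ∧ (α → α))) → (γ → ((α ∧ γ) ∨ ~γ)) = 2 → 6 = 6
~(((β → ~γ) → ((γ ∧ γ) ∧ (α → α))) → (γ → ((α ∧ γ) ∨ ~γ))) = ~6 = 0
~(((β ∨ β) ∨ (γ ∨ α)) ∨ (((β ∧ β) ∨ α) ∧ (γ ∨ (γ ∨ α)))) → ~(((β → ~γ) → ((γ ∧ γ) ∧ (α → α))) → (γ → ((α ∧ γ) ∨ ~γ))) = 2 → 0 = 4
(((((γ ∨ β) ∧ (β ∧ α)) ∨ (β ∨ ~α)) ∧ ((γ → β) ∨ β)) → (~(γ ∧ α) ∨ ((γ ∨ (α ∧ β)) ∨ (α ∨ (β ∧ γ))))) ∧ (~(((β ∨ β) ∨ (γ ∨ α)) ∨ (((β ∧ β) ∨ α) ∧ (γ ∨ (γ ∨ α)))) → ~(((β → ~γ) → ((γ ∧ γ) ∧ (α → α))) → (γ → ((α ∧ γ) ∨ ~γ)))) = 6 ∧ 4 = 4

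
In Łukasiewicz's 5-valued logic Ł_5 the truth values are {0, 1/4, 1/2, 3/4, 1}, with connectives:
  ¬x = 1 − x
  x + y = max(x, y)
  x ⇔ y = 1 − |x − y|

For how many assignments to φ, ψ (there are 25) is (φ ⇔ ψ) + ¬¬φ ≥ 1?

value 1: 9 assignments (counts)
value 3/4: 9 assignments
value 1/2: 4 assignments
value 1/4: 2 assignments
value 0: 1 assignment
So 9 of the 25 assignments meet the threshold.

9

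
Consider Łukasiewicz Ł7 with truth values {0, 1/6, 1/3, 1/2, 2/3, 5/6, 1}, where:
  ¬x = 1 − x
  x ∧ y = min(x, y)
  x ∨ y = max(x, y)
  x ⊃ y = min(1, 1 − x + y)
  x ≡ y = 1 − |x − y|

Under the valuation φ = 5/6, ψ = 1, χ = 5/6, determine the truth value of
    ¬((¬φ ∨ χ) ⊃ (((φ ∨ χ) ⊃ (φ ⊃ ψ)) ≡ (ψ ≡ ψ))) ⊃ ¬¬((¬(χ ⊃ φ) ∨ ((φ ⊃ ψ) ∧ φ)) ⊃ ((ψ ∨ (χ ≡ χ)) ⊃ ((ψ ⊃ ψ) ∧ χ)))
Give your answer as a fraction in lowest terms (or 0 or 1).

¬φ = ¬5/6 = 1/6
¬φ ∨ χ = 1/6 ∨ 5/6 = 5/6
φ ∨ χ = 5/6 ∨ 5/6 = 5/6
φ ⊃ ψ = 5/6 ⊃ 1 = 1
(φ ∨ χ) ⊃ (φ ⊃ ψ) = 5/6 ⊃ 1 = 1
ψ ≡ ψ = 1 ≡ 1 = 1
((φ ∨ χ) ⊃ (φ ⊃ ψ)) ≡ (ψ ≡ ψ) = 1 ≡ 1 = 1
(¬φ ∨ χ) ⊃ (((φ ∨ χ) ⊃ (φ ⊃ ψ)) ≡ (ψ ≡ ψ)) = 5/6 ⊃ 1 = 1
¬((¬φ ∨ χ) ⊃ (((φ ∨ χ) ⊃ (φ ⊃ ψ)) ≡ (ψ ≡ ψ))) = ¬1 = 0
χ ⊃ φ = 5/6 ⊃ 5/6 = 1
¬(χ ⊃ φ) = ¬1 = 0
φ ⊃ ψ = 5/6 ⊃ 1 = 1
(φ ⊃ ψ) ∧ φ = 1 ∧ 5/6 = 5/6
¬(χ ⊃ φ) ∨ ((φ ⊃ ψ) ∧ φ) = 0 ∨ 5/6 = 5/6
χ ≡ χ = 5/6 ≡ 5/6 = 1
ψ ∨ (χ ≡ χ) = 1 ∨ 1 = 1
ψ ⊃ ψ = 1 ⊃ 1 = 1
(ψ ⊃ ψ) ∧ χ = 1 ∧ 5/6 = 5/6
(ψ ∨ (χ ≡ χ)) ⊃ ((ψ ⊃ ψ) ∧ χ) = 1 ⊃ 5/6 = 5/6
(¬(χ ⊃ φ) ∨ ((φ ⊃ ψ) ∧ φ)) ⊃ ((ψ ∨ (χ ≡ χ)) ⊃ ((ψ ⊃ ψ) ∧ χ)) = 5/6 ⊃ 5/6 = 1
¬((¬(χ ⊃ φ) ∨ ((φ ⊃ ψ) ∧ φ)) ⊃ ((ψ ∨ (χ ≡ χ)) ⊃ ((ψ ⊃ ψ) ∧ χ))) = ¬1 = 0
¬¬((¬(χ ⊃ φ) ∨ ((φ ⊃ ψ) ∧ φ)) ⊃ ((ψ ∨ (χ ≡ χ)) ⊃ ((ψ ⊃ ψ) ∧ χ))) = ¬0 = 1
¬((¬φ ∨ χ) ⊃ (((φ ∨ χ) ⊃ (φ ⊃ ψ)) ≡ (ψ ≡ ψ))) ⊃ ¬¬((¬(χ ⊃ φ) ∨ ((φ ⊃ ψ) ∧ φ)) ⊃ ((ψ ∨ (χ ≡ χ)) ⊃ ((ψ ⊃ ψ) ∧ χ))) = 0 ⊃ 1 = 1

1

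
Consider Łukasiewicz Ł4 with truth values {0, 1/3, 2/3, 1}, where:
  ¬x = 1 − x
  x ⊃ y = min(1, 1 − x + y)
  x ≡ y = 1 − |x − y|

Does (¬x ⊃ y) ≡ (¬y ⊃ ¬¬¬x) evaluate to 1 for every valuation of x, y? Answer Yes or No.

No

Counterexample: take x = 0, y = 0.
¬x = ¬0 = 1
¬x ⊃ y = 1 ⊃ 0 = 0
¬y = ¬0 = 1
¬x = ¬0 = 1
¬¬x = ¬1 = 0
¬¬¬x = ¬0 = 1
¬y ⊃ ¬¬¬x = 1 ⊃ 1 = 1
(¬x ⊃ y) ≡ (¬y ⊃ ¬¬¬x) = 0 ≡ 1 = 0
This gives 0 ≠ 1.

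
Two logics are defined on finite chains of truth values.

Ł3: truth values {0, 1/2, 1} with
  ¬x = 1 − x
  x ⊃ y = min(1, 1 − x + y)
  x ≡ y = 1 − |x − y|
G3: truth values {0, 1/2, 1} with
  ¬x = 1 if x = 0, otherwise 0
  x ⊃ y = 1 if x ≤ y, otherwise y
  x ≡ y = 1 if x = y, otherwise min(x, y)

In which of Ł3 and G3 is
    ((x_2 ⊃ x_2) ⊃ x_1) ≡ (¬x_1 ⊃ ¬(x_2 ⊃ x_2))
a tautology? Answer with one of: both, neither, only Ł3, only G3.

In Ł3: every assignment gives 1 — tautology.
In G3: at x_1 = 1/2, x_2 = 0 the value is 1/2 — not a tautology.

only Ł3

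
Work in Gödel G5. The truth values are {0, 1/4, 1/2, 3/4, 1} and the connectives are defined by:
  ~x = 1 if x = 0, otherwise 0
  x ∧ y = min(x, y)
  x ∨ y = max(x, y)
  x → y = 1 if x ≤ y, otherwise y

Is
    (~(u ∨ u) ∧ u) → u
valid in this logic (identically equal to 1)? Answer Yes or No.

Yes

u = 0 ↦ 1
u = 1/4 ↦ 1
u = 1/2 ↦ 1
u = 3/4 ↦ 1
u = 1 ↦ 1
Every assignment gives a value ≥ 1.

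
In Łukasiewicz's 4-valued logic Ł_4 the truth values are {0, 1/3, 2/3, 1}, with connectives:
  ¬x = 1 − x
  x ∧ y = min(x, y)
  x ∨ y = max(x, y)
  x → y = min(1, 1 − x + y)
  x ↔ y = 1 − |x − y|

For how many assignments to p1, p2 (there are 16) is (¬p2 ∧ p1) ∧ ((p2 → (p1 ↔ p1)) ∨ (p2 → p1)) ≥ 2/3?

4

p1 = 0, p2 = 0 ↦ 0  <
p1 = 0, p2 = 1/3 ↦ 0  <
p1 = 0, p2 = 2/3 ↦ 0  <
p1 = 0, p2 = 1 ↦ 0  <
p1 = 1/3, p2 = 0 ↦ 1/3  <
p1 = 1/3, p2 = 1/3 ↦ 1/3  <
p1 = 1/3, p2 = 2/3 ↦ 1/3  <
p1 = 1/3, p2 = 1 ↦ 0  <
p1 = 2/3, p2 = 0 ↦ 2/3  ≥
p1 = 2/3, p2 = 1/3 ↦ 2/3  ≥
p1 = 2/3, p2 = 2/3 ↦ 1/3  <
p1 = 2/3, p2 = 1 ↦ 0  <
p1 = 1, p2 = 0 ↦ 1  ≥
p1 = 1, p2 = 1/3 ↦ 2/3  ≥
p1 = 1, p2 = 2/3 ↦ 1/3  <
p1 = 1, p2 = 1 ↦ 0  <
So 4 of the 16 assignments meet the threshold.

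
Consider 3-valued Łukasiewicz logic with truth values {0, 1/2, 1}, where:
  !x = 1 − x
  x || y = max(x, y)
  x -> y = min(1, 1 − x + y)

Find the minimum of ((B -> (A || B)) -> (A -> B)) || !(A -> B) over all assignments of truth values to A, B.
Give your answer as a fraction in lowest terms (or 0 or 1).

1/2

Take A = 1/2, B = 0:
A || B = 1/2 || 0 = 1/2
B -> (A || B) = 0 -> 1/2 = 1
A -> B = 1/2 -> 0 = 1/2
(B -> (A || B)) -> (A -> B) = 1 -> 1/2 = 1/2
A -> B = 1/2 -> 0 = 1/2
!(A -> B) = !1/2 = 1/2
((B -> (A || B)) -> (A -> B)) || !(A -> B) = 1/2 || 1/2 = 1/2
No assignment yields a value below 1/2, so this is the minimum.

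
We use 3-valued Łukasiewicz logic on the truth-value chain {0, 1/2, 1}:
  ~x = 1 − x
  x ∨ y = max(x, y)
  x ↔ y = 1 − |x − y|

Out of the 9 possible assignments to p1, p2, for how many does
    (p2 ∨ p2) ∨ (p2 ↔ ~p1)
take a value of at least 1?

p1 = 0, p2 = 0 ↦ 0  <
p1 = 0, p2 = 1/2 ↦ 1/2  <
p1 = 0, p2 = 1 ↦ 1  ≥
p1 = 1/2, p2 = 0 ↦ 1/2  <
p1 = 1/2, p2 = 1/2 ↦ 1  ≥
p1 = 1/2, p2 = 1 ↦ 1  ≥
p1 = 1, p2 = 0 ↦ 1  ≥
p1 = 1, p2 = 1/2 ↦ 1/2  <
p1 = 1, p2 = 1 ↦ 1  ≥
So 5 of the 9 assignments meet the threshold.

5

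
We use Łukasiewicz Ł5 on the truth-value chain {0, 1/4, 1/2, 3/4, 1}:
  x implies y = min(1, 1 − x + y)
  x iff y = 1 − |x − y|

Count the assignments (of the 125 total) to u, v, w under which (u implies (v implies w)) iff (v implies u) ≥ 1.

value 1: 65 assignments (counts)
value 3/4: 24 assignments
value 1/2: 19 assignments
value 1/4: 11 assignments
value 0: 6 assignments
So 65 of the 125 assignments meet the threshold.

65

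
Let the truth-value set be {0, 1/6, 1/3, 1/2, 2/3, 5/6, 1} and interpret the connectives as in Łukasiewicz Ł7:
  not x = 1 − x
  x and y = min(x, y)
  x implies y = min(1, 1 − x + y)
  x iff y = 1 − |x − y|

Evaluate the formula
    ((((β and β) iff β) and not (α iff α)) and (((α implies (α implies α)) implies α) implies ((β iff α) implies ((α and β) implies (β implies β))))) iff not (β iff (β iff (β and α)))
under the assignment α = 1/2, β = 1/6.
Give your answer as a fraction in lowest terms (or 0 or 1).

β and β = 1/6 and 1/6 = 1/6
(β and β) iff β = 1/6 iff 1/6 = 1
α iff α = 1/2 iff 1/2 = 1
not (α iff α) = not 1 = 0
((β and β) iff β) and not (α iff α) = 1 and 0 = 0
α implies α = 1/2 implies 1/2 = 1
α implies (α implies α) = 1/2 implies 1 = 1
(α implies (α implies α)) implies α = 1 implies 1/2 = 1/2
β iff α = 1/6 iff 1/2 = 2/3
α and β = 1/2 and 1/6 = 1/6
β implies β = 1/6 implies 1/6 = 1
(α and β) implies (β implies β) = 1/6 implies 1 = 1
(β iff α) implies ((α and β) implies (β implies β)) = 2/3 implies 1 = 1
((α implies (α implies α)) implies α) implies ((β iff α) implies ((α and β) implies (β implies β))) = 1/2 implies 1 = 1
(((β and β) iff β) and not (α iff α)) and (((α implies (α implies α)) implies α) implies ((β iff α) implies ((α and β) implies (β implies β)))) = 0 and 1 = 0
β and α = 1/6 and 1/2 = 1/6
β iff (β and α) = 1/6 iff 1/6 = 1
β iff (β iff (β and α)) = 1/6 iff 1 = 1/6
not (β iff (β iff (β and α))) = not 1/6 = 5/6
((((β and β) iff β) and not (α iff α)) and (((α implies (α implies α)) implies α) implies ((β iff α) implies ((α and β) implies (β implies β))))) iff not (β iff (β iff (β and α))) = 0 iff 5/6 = 1/6

1/6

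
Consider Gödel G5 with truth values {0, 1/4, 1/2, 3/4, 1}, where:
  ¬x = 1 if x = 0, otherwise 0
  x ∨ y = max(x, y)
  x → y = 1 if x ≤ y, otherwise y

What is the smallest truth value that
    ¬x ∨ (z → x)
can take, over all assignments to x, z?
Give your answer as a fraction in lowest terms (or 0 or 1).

Take x = 1/4, z = 1/2:
¬x = ¬1/4 = 0
z → x = 1/2 → 1/4 = 1/4
¬x ∨ (z → x) = 0 ∨ 1/4 = 1/4
No assignment yields a value below 1/4, so this is the minimum.

1/4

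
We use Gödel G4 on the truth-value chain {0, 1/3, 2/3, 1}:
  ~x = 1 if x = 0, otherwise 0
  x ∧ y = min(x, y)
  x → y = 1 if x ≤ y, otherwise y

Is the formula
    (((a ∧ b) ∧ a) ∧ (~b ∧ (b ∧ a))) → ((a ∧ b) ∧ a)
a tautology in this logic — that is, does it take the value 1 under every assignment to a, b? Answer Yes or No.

a = 0, b = 0 ↦ 1
a = 0, b = 1/3 ↦ 1
a = 0, b = 2/3 ↦ 1
a = 0, b = 1 ↦ 1
a = 1/3, b = 0 ↦ 1
a = 1/3, b = 1/3 ↦ 1
a = 1/3, b = 2/3 ↦ 1
a = 1/3, b = 1 ↦ 1
a = 2/3, b = 0 ↦ 1
a = 2/3, b = 1/3 ↦ 1
a = 2/3, b = 2/3 ↦ 1
a = 2/3, b = 1 ↦ 1
a = 1, b = 0 ↦ 1
a = 1, b = 1/3 ↦ 1
a = 1, b = 2/3 ↦ 1
a = 1, b = 1 ↦ 1
Every assignment gives a value ≥ 1.

Yes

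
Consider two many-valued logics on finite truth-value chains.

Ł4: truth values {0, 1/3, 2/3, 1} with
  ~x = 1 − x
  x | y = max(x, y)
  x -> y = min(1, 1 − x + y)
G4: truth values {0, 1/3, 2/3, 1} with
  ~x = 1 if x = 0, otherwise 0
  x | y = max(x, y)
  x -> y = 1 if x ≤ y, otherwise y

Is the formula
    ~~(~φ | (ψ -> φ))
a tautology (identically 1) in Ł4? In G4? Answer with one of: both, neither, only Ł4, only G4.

only G4

In Ł4: at φ = 1/3, ψ = 2/3 the value is 2/3 — not a tautology.
In G4: every assignment gives 1 — tautology.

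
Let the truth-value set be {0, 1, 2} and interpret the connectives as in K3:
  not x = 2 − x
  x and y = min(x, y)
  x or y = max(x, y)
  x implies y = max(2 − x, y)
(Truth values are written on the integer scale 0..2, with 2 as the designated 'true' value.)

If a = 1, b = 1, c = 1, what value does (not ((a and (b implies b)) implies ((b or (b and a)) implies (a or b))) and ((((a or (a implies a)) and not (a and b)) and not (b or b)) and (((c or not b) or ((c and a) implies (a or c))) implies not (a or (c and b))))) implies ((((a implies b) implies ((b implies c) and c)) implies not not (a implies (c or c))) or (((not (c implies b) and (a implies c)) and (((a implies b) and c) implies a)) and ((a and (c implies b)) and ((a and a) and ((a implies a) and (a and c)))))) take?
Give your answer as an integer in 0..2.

b implies b = 1 implies 1 = 1
a and (b implies b) = 1 and 1 = 1
b and a = 1 and 1 = 1
b or (b and a) = 1 or 1 = 1
a or b = 1 or 1 = 1
(b or (b and a)) implies (a or b) = 1 implies 1 = 1
(a and (b implies b)) implies ((b or (b and a)) implies (a or b)) = 1 implies 1 = 1
not ((a and (b implies b)) implies ((b or (b and a)) implies (a or b))) = not 1 = 1
a implies a = 1 implies 1 = 1
a or (a implies a) = 1 or 1 = 1
a and b = 1 and 1 = 1
not (a and b) = not 1 = 1
(a or (a implies a)) and not (a and b) = 1 and 1 = 1
b or b = 1 or 1 = 1
not (b or b) = not 1 = 1
((a or (a implies a)) and not (a and b)) and not (b or b) = 1 and 1 = 1
not b = not 1 = 1
c or not b = 1 or 1 = 1
c and a = 1 and 1 = 1
a or c = 1 or 1 = 1
(c and a) implies (a or c) = 1 implies 1 = 1
(c or not b) or ((c and a) implies (a or c)) = 1 or 1 = 1
c and b = 1 and 1 = 1
a or (c and b) = 1 or 1 = 1
not (a or (c and b)) = not 1 = 1
((c or not b) or ((c and a) implies (a or c))) implies not (a or (c and b)) = 1 implies 1 = 1
(((a or (a implies a)) and not (a and b)) and not (b or b)) and (((c or not b) or ((c and a) implies (a or c))) implies not (a or (c and b))) = 1 and 1 = 1
not ((a and (b implies b)) implies ((b or (b and a)) implies (a or b))) and ((((a or (a implies a)) and not (a and b)) and not (b or b)) and (((c or not b) or ((c and a) implies (a or c))) implies not (a or (c and b)))) = 1 and 1 = 1
a implies b = 1 implies 1 = 1
b implies c = 1 implies 1 = 1
(b implies c) and c = 1 and 1 = 1
(a implies b) implies ((b implies c) and c) = 1 implies 1 = 1
c or c = 1 or 1 = 1
a implies (c or c) = 1 implies 1 = 1
not (a implies (c or c)) = not 1 = 1
not not (a implies (c or c)) = not 1 = 1
((a implies b) implies ((b implies c) and c)) implies not not (a implies (c or c)) = 1 implies 1 = 1
c implies b = 1 implies 1 = 1
not (c implies b) = not 1 = 1
a implies c = 1 implies 1 = 1
not (c implies b) and (a implies c) = 1 and 1 = 1
a implies b = 1 implies 1 = 1
(a implies b) and c = 1 and 1 = 1
((a implies b) and c) implies a = 1 implies 1 = 1
(not (c implies b) and (a implies c)) and (((a implies b) and c) implies a) = 1 and 1 = 1
c implies b = 1 implies 1 = 1
a and (c implies b) = 1 and 1 = 1
a and a = 1 and 1 = 1
a implies a = 1 implies 1 = 1
a and c = 1 and 1 = 1
(a implies a) and (a and c) = 1 and 1 = 1
(a and a) and ((a implies a) and (a and c)) = 1 and 1 = 1
(a and (c implies b)) and ((a and a) and ((a implies a) and (a and c))) = 1 and 1 = 1
((not (c implies b) and (a implies c)) and (((a implies b) and c) implies a)) and ((a and (c implies b)) and ((a and a) and ((a implies a) and (a and c)))) = 1 and 1 = 1
(((a implies b) implies ((b implies c) and c)) implies not not (a implies (c or c))) or (((not (c implies b) and (a implies c)) and (((a implies b) and c) implies a)) and ((a and (c implies b)) and ((a and a) and ((a implies a) and (a and c))))) = 1 or 1 = 1
(not ((a and (b implies b)) implies ((b or (b and a)) implies (a or b))) and ((((a or (a implies a)) and not (a and b)) and not (b or b)) and (((c or not b) or ((c and a) implies (a or c))) implies not (a or (c and b))))) implies ((((a implies b) implies ((b implies c) and c)) implies not not (a implies (c or c))) or (((not (c implies b) and (a implies c)) and (((a implies b) and c) implies a)) and ((a and (c implies b)) and ((a and a) and ((a implies a) and (a and c)))))) = 1 implies 1 = 1

1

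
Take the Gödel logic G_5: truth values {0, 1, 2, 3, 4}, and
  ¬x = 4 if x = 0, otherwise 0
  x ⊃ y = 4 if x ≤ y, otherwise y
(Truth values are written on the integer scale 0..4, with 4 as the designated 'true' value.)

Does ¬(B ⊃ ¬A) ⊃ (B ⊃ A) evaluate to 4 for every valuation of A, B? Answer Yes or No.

Counterexample: take A = 1, B = 2.
¬A = ¬1 = 0
B ⊃ ¬A = 2 ⊃ 0 = 0
¬(B ⊃ ¬A) = ¬0 = 4
B ⊃ A = 2 ⊃ 1 = 1
¬(B ⊃ ¬A) ⊃ (B ⊃ A) = 4 ⊃ 1 = 1
This gives 1 ≠ 4.

No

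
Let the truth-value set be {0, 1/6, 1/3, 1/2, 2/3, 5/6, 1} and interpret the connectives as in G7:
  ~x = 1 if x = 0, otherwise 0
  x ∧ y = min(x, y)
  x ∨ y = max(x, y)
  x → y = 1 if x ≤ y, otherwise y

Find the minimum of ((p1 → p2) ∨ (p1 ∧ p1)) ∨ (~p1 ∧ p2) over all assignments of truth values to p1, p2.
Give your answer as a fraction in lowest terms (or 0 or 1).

Take p1 = 1/6, p2 = 0:
p1 → p2 = 1/6 → 0 = 0
p1 ∧ p1 = 1/6 ∧ 1/6 = 1/6
(p1 → p2) ∨ (p1 ∧ p1) = 0 ∨ 1/6 = 1/6
~p1 = ~1/6 = 0
~p1 ∧ p2 = 0 ∧ 0 = 0
((p1 → p2) ∨ (p1 ∧ p1)) ∨ (~p1 ∧ p2) = 1/6 ∨ 0 = 1/6
No assignment yields a value below 1/6, so this is the minimum.

1/6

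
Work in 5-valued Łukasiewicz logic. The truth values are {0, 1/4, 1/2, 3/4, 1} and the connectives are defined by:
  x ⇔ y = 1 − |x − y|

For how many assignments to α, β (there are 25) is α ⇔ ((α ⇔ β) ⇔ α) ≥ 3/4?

15

value 1: 6 assignments (counts)
value 3/4: 9 assignments (counts)
value 1/2: 5 assignments
value 1/4: 3 assignments
value 0: 2 assignments
So 15 of the 25 assignments meet the threshold.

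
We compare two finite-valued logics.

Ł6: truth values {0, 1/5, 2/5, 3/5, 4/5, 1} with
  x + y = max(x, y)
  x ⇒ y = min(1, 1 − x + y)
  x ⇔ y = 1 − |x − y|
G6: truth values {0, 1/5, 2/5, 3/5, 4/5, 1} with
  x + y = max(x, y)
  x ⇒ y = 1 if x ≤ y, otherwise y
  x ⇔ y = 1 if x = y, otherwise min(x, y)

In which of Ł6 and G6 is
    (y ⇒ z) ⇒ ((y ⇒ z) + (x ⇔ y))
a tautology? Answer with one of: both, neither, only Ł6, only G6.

In Ł6: every assignment gives 1 — tautology.
In G6: every assignment gives 1 — tautology.

both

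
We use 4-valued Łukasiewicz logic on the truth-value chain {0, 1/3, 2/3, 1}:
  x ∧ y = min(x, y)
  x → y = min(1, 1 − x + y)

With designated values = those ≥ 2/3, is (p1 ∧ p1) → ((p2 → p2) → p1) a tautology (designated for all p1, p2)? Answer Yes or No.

p1 = 0, p2 = 0 ↦ 1
p1 = 0, p2 = 1/3 ↦ 1
p1 = 0, p2 = 2/3 ↦ 1
p1 = 0, p2 = 1 ↦ 1
p1 = 1/3, p2 = 0 ↦ 1
p1 = 1/3, p2 = 1/3 ↦ 1
p1 = 1/3, p2 = 2/3 ↦ 1
p1 = 1/3, p2 = 1 ↦ 1
p1 = 2/3, p2 = 0 ↦ 1
p1 = 2/3, p2 = 1/3 ↦ 1
p1 = 2/3, p2 = 2/3 ↦ 1
p1 = 2/3, p2 = 1 ↦ 1
p1 = 1, p2 = 0 ↦ 1
p1 = 1, p2 = 1/3 ↦ 1
p1 = 1, p2 = 2/3 ↦ 1
p1 = 1, p2 = 1 ↦ 1
Every assignment gives a value ≥ 2/3.

Yes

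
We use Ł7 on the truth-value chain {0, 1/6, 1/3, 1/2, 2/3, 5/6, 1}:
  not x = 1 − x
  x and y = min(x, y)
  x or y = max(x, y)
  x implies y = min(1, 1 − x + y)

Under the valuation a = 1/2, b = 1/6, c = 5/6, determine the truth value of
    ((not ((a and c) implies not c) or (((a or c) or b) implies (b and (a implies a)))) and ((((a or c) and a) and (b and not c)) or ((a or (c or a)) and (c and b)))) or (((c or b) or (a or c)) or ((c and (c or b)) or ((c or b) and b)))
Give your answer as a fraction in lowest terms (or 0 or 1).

5/6

a and c = 1/2 and 5/6 = 1/2
not c = not 5/6 = 1/6
(a and c) implies not c = 1/2 implies 1/6 = 2/3
not ((a and c) implies not c) = not 2/3 = 1/3
a or c = 1/2 or 5/6 = 5/6
(a or c) or b = 5/6 or 1/6 = 5/6
a implies a = 1/2 implies 1/2 = 1
b and (a implies a) = 1/6 and 1 = 1/6
((a or c) or b) implies (b and (a implies a)) = 5/6 implies 1/6 = 1/3
not ((a and c) implies not c) or (((a or c) or b) implies (b and (a implies a))) = 1/3 or 1/3 = 1/3
a or c = 1/2 or 5/6 = 5/6
(a or c) and a = 5/6 and 1/2 = 1/2
not c = not 5/6 = 1/6
b and not c = 1/6 and 1/6 = 1/6
((a or c) and a) and (b and not c) = 1/2 and 1/6 = 1/6
c or a = 5/6 or 1/2 = 5/6
a or (c or a) = 1/2 or 5/6 = 5/6
c and b = 5/6 and 1/6 = 1/6
(a or (c or a)) and (c and b) = 5/6 and 1/6 = 1/6
(((a or c) and a) and (b and not c)) or ((a or (c or a)) and (c and b)) = 1/6 or 1/6 = 1/6
(not ((a and c) implies not c) or (((a or c) or b) implies (b and (a implies a)))) and ((((a or c) and a) and (b and not c)) or ((a or (c or a)) and (c and b))) = 1/3 and 1/6 = 1/6
c or b = 5/6 or 1/6 = 5/6
a or c = 1/2 or 5/6 = 5/6
(c or b) or (a or c) = 5/6 or 5/6 = 5/6
c or b = 5/6 or 1/6 = 5/6
c and (c or b) = 5/6 and 5/6 = 5/6
c or b = 5/6 or 1/6 = 5/6
(c or b) and b = 5/6 and 1/6 = 1/6
(c and (c or b)) or ((c or b) and b) = 5/6 or 1/6 = 5/6
((c or b) or (a or c)) or ((c and (c or b)) or ((c or b) and b)) = 5/6 or 5/6 = 5/6
((not ((a and c) implies not c) or (((a or c) or b) implies (b and (a implies a)))) and ((((a or c) and a) and (b and not c)) or ((a or (c or a)) and (c and b)))) or (((c or b) or (a or c)) or ((c and (c or b)) or ((c or b) and b))) = 1/6 or 5/6 = 5/6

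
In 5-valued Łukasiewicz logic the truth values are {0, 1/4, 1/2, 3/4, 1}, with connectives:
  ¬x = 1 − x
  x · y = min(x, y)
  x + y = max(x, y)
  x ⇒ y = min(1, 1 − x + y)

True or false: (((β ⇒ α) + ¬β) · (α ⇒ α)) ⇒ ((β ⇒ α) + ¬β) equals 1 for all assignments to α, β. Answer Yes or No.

Yes

At α = 1/2, β = 1, for instance:
β ⇒ α = 1 ⇒ 1/2 = 1/2
¬β = ¬1 = 0
(β ⇒ α) + ¬β = 1/2 + 0 = 1/2
α ⇒ α = 1/2 ⇒ 1/2 = 1
((β ⇒ α) + ¬β) · (α ⇒ α) = 1/2 · 1 = 1/2
(((β ⇒ α) + ¬β) · (α ⇒ α)) ⇒ ((β ⇒ α) + ¬β) = 1/2 ⇒ 1/2 = 1
and checking the remaining 24 assignments likewise gives ≥ 1 in every case.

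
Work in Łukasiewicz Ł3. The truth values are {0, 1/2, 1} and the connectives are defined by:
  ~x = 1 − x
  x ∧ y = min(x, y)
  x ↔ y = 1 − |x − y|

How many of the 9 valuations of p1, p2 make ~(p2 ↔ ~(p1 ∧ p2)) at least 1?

4

p1 = 0, p2 = 0 ↦ 1  ≥
p1 = 0, p2 = 1/2 ↦ 1/2  <
p1 = 0, p2 = 1 ↦ 0  <
p1 = 1/2, p2 = 0 ↦ 1  ≥
p1 = 1/2, p2 = 1/2 ↦ 0  <
p1 = 1/2, p2 = 1 ↦ 1/2  <
p1 = 1, p2 = 0 ↦ 1  ≥
p1 = 1, p2 = 1/2 ↦ 0  <
p1 = 1, p2 = 1 ↦ 1  ≥
So 4 of the 9 assignments meet the threshold.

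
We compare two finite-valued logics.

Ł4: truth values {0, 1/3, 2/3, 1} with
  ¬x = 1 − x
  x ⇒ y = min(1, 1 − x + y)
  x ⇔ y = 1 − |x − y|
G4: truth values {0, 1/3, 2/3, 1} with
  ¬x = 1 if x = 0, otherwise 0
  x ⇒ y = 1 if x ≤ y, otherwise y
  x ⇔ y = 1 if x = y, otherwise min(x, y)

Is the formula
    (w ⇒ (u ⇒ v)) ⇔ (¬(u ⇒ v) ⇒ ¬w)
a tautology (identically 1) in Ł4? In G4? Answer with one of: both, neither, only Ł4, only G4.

only Ł4

In Ł4: every assignment gives 1 — tautology.
In G4: at u = 2/3, v = 1/3, w = 2/3 the value is 1/3 — not a tautology.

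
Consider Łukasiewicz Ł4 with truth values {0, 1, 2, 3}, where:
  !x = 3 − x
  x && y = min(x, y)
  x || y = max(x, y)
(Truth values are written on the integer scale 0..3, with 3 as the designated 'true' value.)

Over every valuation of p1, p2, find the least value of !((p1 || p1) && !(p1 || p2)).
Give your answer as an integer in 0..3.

2

Take p1 = 1, p2 = 0:
p1 || p1 = 1 || 1 = 1
p1 || p2 = 1 || 0 = 1
!(p1 || p2) = !1 = 2
(p1 || p1) && !(p1 || p2) = 1 && 2 = 1
!((p1 || p1) && !(p1 || p2)) = !1 = 2
No assignment yields a value below 2, so this is the minimum.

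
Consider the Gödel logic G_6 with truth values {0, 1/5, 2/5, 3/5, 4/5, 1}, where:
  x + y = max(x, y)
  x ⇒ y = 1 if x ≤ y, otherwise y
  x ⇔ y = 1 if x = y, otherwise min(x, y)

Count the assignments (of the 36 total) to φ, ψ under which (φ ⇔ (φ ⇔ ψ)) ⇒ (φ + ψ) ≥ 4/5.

value 1: 26 assignments (counts)
value 4/5: 4 assignments (counts)
value 3/5: 3 assignments
value 2/5: 2 assignments
value 1/5: 1 assignment
So 30 of the 36 assignments meet the threshold.

30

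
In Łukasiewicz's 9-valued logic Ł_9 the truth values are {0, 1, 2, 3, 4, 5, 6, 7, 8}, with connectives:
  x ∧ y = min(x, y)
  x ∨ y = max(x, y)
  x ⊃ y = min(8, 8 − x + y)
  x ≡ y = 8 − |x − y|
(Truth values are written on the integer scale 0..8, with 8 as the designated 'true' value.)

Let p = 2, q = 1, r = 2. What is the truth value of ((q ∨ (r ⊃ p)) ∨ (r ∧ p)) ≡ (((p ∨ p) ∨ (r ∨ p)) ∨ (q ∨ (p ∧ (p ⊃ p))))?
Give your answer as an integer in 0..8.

2

r ⊃ p = 2 ⊃ 2 = 8
q ∨ (r ⊃ p) = 1 ∨ 8 = 8
r ∧ p = 2 ∧ 2 = 2
(q ∨ (r ⊃ p)) ∨ (r ∧ p) = 8 ∨ 2 = 8
p ∨ p = 2 ∨ 2 = 2
r ∨ p = 2 ∨ 2 = 2
(p ∨ p) ∨ (r ∨ p) = 2 ∨ 2 = 2
p ⊃ p = 2 ⊃ 2 = 8
p ∧ (p ⊃ p) = 2 ∧ 8 = 2
q ∨ (p ∧ (p ⊃ p)) = 1 ∨ 2 = 2
((p ∨ p) ∨ (r ∨ p)) ∨ (q ∨ (p ∧ (p ⊃ p))) = 2 ∨ 2 = 2
((q ∨ (r ⊃ p)) ∨ (r ∧ p)) ≡ (((p ∨ p) ∨ (r ∨ p)) ∨ (q ∨ (p ∧ (p ⊃ p)))) = 8 ≡ 2 = 2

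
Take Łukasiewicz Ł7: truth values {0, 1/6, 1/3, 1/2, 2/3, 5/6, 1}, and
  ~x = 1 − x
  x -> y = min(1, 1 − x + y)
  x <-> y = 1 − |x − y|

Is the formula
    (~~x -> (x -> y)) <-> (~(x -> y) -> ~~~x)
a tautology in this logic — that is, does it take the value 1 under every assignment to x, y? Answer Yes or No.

At x = 5/6, y = 5/6, for instance:
~x = ~5/6 = 1/6
~~x = ~1/6 = 5/6
x -> y = 5/6 -> 5/6 = 1
~~x -> (x -> y) = 5/6 -> 1 = 1
~(x -> y) = ~1 = 0
~~~x = ~5/6 = 1/6
~(x -> y) -> ~~~x = 0 -> 1/6 = 1
(~~x -> (x -> y)) <-> (~(x -> y) -> ~~~x) = 1 <-> 1 = 1
and checking the remaining 48 assignments likewise gives ≥ 1 in every case.

Yes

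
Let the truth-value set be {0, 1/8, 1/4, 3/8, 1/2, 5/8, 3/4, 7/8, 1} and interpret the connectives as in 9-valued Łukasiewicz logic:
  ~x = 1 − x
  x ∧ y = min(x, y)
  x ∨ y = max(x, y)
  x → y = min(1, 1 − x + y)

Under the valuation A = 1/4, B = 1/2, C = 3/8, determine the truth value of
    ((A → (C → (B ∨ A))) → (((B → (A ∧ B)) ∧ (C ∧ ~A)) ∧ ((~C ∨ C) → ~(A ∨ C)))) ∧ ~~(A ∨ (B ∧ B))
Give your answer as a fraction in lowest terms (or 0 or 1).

3/8

B ∨ A = 1/2 ∨ 1/4 = 1/2
C → (B ∨ A) = 3/8 → 1/2 = 1
A → (C → (B ∨ A)) = 1/4 → 1 = 1
A ∧ B = 1/4 ∧ 1/2 = 1/4
B → (A ∧ B) = 1/2 → 1/4 = 3/4
~A = ~1/4 = 3/4
C ∧ ~A = 3/8 ∧ 3/4 = 3/8
(B → (A ∧ B)) ∧ (C ∧ ~A) = 3/4 ∧ 3/8 = 3/8
~C = ~3/8 = 5/8
~C ∨ C = 5/8 ∨ 3/8 = 5/8
A ∨ C = 1/4 ∨ 3/8 = 3/8
~(A ∨ C) = ~3/8 = 5/8
(~C ∨ C) → ~(A ∨ C) = 5/8 → 5/8 = 1
((B → (A ∧ B)) ∧ (C ∧ ~A)) ∧ ((~C ∨ C) → ~(A ∨ C)) = 3/8 ∧ 1 = 3/8
(A → (C → (B ∨ A))) → (((B → (A ∧ B)) ∧ (C ∧ ~A)) ∧ ((~C ∨ C) → ~(A ∨ C))) = 1 → 3/8 = 3/8
B ∧ B = 1/2 ∧ 1/2 = 1/2
A ∨ (B ∧ B) = 1/4 ∨ 1/2 = 1/2
~(A ∨ (B ∧ B)) = ~1/2 = 1/2
~~(A ∨ (B ∧ B)) = ~1/2 = 1/2
((A → (C → (B ∨ A))) → (((B → (A ∧ B)) ∧ (C ∧ ~A)) ∧ ((~C ∨ C) → ~(A ∨ C)))) ∧ ~~(A ∨ (B ∧ B)) = 3/8 ∧ 1/2 = 3/8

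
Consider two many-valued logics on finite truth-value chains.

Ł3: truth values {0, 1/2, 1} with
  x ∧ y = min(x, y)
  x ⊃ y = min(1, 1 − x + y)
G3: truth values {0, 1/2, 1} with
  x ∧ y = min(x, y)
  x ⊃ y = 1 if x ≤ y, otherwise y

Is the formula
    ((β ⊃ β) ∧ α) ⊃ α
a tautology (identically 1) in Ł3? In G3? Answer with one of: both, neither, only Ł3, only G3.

both

In Ł3: every assignment gives 1 — tautology.
In G3: every assignment gives 1 — tautology.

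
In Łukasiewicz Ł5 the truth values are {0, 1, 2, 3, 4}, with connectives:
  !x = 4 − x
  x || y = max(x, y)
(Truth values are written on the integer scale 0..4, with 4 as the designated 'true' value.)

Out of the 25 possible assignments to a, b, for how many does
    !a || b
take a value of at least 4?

value 4: 9 assignments (counts)
value 3: 7 assignments
value 2: 5 assignments
value 1: 3 assignments
value 0: 1 assignment
So 9 of the 25 assignments meet the threshold.

9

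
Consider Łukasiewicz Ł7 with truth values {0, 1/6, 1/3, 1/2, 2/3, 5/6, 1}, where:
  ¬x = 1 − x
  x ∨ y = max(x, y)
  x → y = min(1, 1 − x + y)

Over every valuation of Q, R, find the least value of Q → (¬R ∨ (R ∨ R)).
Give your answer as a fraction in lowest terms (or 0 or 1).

1/2

Take Q = 1, R = 1/2:
¬R = ¬1/2 = 1/2
R ∨ R = 1/2 ∨ 1/2 = 1/2
¬R ∨ (R ∨ R) = 1/2 ∨ 1/2 = 1/2
Q → (¬R ∨ (R ∨ R)) = 1 → 1/2 = 1/2
No assignment yields a value below 1/2, so this is the minimum.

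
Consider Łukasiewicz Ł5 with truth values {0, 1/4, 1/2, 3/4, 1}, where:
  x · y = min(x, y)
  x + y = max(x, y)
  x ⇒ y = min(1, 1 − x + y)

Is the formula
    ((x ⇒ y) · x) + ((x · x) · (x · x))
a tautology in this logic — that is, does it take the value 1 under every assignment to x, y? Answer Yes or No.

Counterexample: take x = 0, y = 0.
x ⇒ y = 0 ⇒ 0 = 1
(x ⇒ y) · x = 1 · 0 = 0
x · x = 0 · 0 = 0
x · x = 0 · 0 = 0
(x · x) · (x · x) = 0 · 0 = 0
((x ⇒ y) · x) + ((x · x) · (x · x)) = 0 + 0 = 0
This gives 0 ≠ 1.

No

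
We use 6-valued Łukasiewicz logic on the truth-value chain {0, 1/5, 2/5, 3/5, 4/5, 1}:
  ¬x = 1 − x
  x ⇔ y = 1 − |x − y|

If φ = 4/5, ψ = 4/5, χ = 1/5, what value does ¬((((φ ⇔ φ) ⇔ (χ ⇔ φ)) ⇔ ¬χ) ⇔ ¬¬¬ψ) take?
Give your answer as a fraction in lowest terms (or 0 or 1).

2/5

φ ⇔ φ = 4/5 ⇔ 4/5 = 1
χ ⇔ φ = 1/5 ⇔ 4/5 = 2/5
(φ ⇔ φ) ⇔ (χ ⇔ φ) = 1 ⇔ 2/5 = 2/5
¬χ = ¬1/5 = 4/5
((φ ⇔ φ) ⇔ (χ ⇔ φ)) ⇔ ¬χ = 2/5 ⇔ 4/5 = 3/5
¬ψ = ¬4/5 = 1/5
¬¬ψ = ¬1/5 = 4/5
¬¬¬ψ = ¬4/5 = 1/5
(((φ ⇔ φ) ⇔ (χ ⇔ φ)) ⇔ ¬χ) ⇔ ¬¬¬ψ = 3/5 ⇔ 1/5 = 3/5
¬((((φ ⇔ φ) ⇔ (χ ⇔ φ)) ⇔ ¬χ) ⇔ ¬¬¬ψ) = ¬3/5 = 2/5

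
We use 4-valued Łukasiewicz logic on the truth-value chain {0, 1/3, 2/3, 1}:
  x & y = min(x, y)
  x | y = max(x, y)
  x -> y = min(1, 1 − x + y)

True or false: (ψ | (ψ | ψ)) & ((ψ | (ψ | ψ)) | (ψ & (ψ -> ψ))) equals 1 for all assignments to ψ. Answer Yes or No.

No

Counterexample: take ψ = 0.
ψ | ψ = 0 | 0 = 0
ψ | (ψ | ψ) = 0 | 0 = 0
ψ -> ψ = 0 -> 0 = 1
ψ & (ψ -> ψ) = 0 & 1 = 0
(ψ | (ψ | ψ)) | (ψ & (ψ -> ψ)) = 0 | 0 = 0
(ψ | (ψ | ψ)) & ((ψ | (ψ | ψ)) | (ψ & (ψ -> ψ))) = 0 & 0 = 0
This gives 0 ≠ 1.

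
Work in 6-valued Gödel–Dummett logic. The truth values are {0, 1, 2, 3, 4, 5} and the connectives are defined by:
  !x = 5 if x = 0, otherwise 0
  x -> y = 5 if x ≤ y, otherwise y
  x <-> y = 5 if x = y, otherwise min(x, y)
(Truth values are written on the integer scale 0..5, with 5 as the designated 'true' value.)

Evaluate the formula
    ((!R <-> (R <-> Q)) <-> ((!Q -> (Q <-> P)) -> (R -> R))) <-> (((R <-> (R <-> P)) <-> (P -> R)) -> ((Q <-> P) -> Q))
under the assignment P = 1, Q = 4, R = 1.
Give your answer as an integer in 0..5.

!R = !1 = 0
R <-> Q = 1 <-> 4 = 1
!R <-> (R <-> Q) = 0 <-> 1 = 0
!Q = !4 = 0
Q <-> P = 4 <-> 1 = 1
!Q -> (Q <-> P) = 0 -> 1 = 5
R -> R = 1 -> 1 = 5
(!Q -> (Q <-> P)) -> (R -> R) = 5 -> 5 = 5
(!R <-> (R <-> Q)) <-> ((!Q -> (Q <-> P)) -> (R -> R)) = 0 <-> 5 = 0
R <-> P = 1 <-> 1 = 5
R <-> (R <-> P) = 1 <-> 5 = 1
P -> R = 1 -> 1 = 5
(R <-> (R <-> P)) <-> (P -> R) = 1 <-> 5 = 1
Q <-> P = 4 <-> 1 = 1
(Q <-> P) -> Q = 1 -> 4 = 5
((R <-> (R <-> P)) <-> (P -> R)) -> ((Q <-> P) -> Q) = 1 -> 5 = 5
((!R <-> (R <-> Q)) <-> ((!Q -> (Q <-> P)) -> (R -> R))) <-> (((R <-> (R <-> P)) <-> (P -> R)) -> ((Q <-> P) -> Q)) = 0 <-> 5 = 0

0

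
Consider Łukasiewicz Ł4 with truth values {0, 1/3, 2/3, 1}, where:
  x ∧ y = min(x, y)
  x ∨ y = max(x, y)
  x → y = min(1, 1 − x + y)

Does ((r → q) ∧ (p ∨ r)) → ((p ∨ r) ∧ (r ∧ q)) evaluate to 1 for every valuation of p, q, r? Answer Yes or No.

Counterexample: take p = 0, q = 0, r = 1/3.
r → q = 1/3 → 0 = 2/3
p ∨ r = 0 ∨ 1/3 = 1/3
(r → q) ∧ (p ∨ r) = 2/3 ∧ 1/3 = 1/3
p ∨ r = 0 ∨ 1/3 = 1/3
r ∧ q = 1/3 ∧ 0 = 0
(p ∨ r) ∧ (r ∧ q) = 1/3 ∧ 0 = 0
((r → q) ∧ (p ∨ r)) → ((p ∨ r) ∧ (r ∧ q)) = 1/3 → 0 = 2/3
This gives 2/3 ≠ 1.

No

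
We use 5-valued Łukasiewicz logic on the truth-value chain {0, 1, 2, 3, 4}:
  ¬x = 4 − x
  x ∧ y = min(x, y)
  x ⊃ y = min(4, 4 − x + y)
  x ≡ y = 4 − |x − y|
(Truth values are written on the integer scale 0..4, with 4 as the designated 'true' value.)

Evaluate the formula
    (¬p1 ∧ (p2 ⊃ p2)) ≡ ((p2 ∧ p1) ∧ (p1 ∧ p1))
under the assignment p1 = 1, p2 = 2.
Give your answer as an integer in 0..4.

2

¬p1 = ¬1 = 3
p2 ⊃ p2 = 2 ⊃ 2 = 4
¬p1 ∧ (p2 ⊃ p2) = 3 ∧ 4 = 3
p2 ∧ p1 = 2 ∧ 1 = 1
p1 ∧ p1 = 1 ∧ 1 = 1
(p2 ∧ p1) ∧ (p1 ∧ p1) = 1 ∧ 1 = 1
(¬p1 ∧ (p2 ⊃ p2)) ≡ ((p2 ∧ p1) ∧ (p1 ∧ p1)) = 3 ≡ 1 = 2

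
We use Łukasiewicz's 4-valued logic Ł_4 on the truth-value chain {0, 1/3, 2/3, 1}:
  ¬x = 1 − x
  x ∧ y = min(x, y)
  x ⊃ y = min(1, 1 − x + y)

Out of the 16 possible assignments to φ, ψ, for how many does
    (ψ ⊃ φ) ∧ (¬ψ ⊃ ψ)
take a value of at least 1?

3

φ = 0, ψ = 0 ↦ 0  <
φ = 0, ψ = 1/3 ↦ 2/3  <
φ = 0, ψ = 2/3 ↦ 1/3  <
φ = 0, ψ = 1 ↦ 0  <
φ = 1/3, ψ = 0 ↦ 0  <
φ = 1/3, ψ = 1/3 ↦ 2/3  <
φ = 1/3, ψ = 2/3 ↦ 2/3  <
φ = 1/3, ψ = 1 ↦ 1/3  <
φ = 2/3, ψ = 0 ↦ 0  <
φ = 2/3, ψ = 1/3 ↦ 2/3  <
φ = 2/3, ψ = 2/3 ↦ 1  ≥
φ = 2/3, ψ = 1 ↦ 2/3  <
φ = 1, ψ = 0 ↦ 0  <
φ = 1, ψ = 1/3 ↦ 2/3  <
φ = 1, ψ = 2/3 ↦ 1  ≥
φ = 1, ψ = 1 ↦ 1  ≥
So 3 of the 16 assignments meet the threshold.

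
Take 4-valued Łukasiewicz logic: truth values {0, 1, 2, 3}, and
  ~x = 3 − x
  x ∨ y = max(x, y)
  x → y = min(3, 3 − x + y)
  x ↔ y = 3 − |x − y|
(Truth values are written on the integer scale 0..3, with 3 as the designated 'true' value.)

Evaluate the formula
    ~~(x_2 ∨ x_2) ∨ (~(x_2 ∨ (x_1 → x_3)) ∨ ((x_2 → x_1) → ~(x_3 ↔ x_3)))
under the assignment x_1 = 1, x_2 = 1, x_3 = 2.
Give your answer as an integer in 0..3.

1

x_2 ∨ x_2 = 1 ∨ 1 = 1
~(x_2 ∨ x_2) = ~1 = 2
~~(x_2 ∨ x_2) = ~2 = 1
x_1 → x_3 = 1 → 2 = 3
x_2 ∨ (x_1 → x_3) = 1 ∨ 3 = 3
~(x_2 ∨ (x_1 → x_3)) = ~3 = 0
x_2 → x_1 = 1 → 1 = 3
x_3 ↔ x_3 = 2 ↔ 2 = 3
~(x_3 ↔ x_3) = ~3 = 0
(x_2 → x_1) → ~(x_3 ↔ x_3) = 3 → 0 = 0
~(x_2 ∨ (x_1 → x_3)) ∨ ((x_2 → x_1) → ~(x_3 ↔ x_3)) = 0 ∨ 0 = 0
~~(x_2 ∨ x_2) ∨ (~(x_2 ∨ (x_1 → x_3)) ∨ ((x_2 → x_1) → ~(x_3 ↔ x_3))) = 1 ∨ 0 = 1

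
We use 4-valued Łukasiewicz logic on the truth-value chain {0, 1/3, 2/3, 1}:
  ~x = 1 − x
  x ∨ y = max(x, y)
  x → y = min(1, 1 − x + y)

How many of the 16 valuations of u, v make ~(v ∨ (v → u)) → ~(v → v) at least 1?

13

u = 0, v = 0 ↦ 1  ≥
u = 0, v = 1/3 ↦ 2/3  <
u = 0, v = 2/3 ↦ 2/3  <
u = 0, v = 1 ↦ 1  ≥
u = 1/3, v = 0 ↦ 1  ≥
u = 1/3, v = 1/3 ↦ 1  ≥
u = 1/3, v = 2/3 ↦ 2/3  <
u = 1/3, v = 1 ↦ 1  ≥
u = 2/3, v = 0 ↦ 1  ≥
u = 2/3, v = 1/3 ↦ 1  ≥
u = 2/3, v = 2/3 ↦ 1  ≥
u = 2/3, v = 1 ↦ 1  ≥
u = 1, v = 0 ↦ 1  ≥
u = 1, v = 1/3 ↦ 1  ≥
u = 1, v = 2/3 ↦ 1  ≥
u = 1, v = 1 ↦ 1  ≥
So 13 of the 16 assignments meet the threshold.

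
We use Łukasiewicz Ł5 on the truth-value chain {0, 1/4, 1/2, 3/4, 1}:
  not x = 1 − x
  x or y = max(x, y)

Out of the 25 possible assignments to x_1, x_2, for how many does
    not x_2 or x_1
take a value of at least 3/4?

value 1: 9 assignments (counts)
value 3/4: 7 assignments (counts)
value 1/2: 5 assignments
value 1/4: 3 assignments
value 0: 1 assignment
So 16 of the 25 assignments meet the threshold.

16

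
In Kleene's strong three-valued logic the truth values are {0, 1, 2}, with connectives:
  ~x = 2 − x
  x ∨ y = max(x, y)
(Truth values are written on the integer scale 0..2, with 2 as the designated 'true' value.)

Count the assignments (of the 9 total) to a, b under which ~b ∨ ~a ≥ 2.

5

a = 0, b = 0 ↦ 2  ≥
a = 0, b = 1 ↦ 2  ≥
a = 0, b = 2 ↦ 2  ≥
a = 1, b = 0 ↦ 2  ≥
a = 1, b = 1 ↦ 1  <
a = 1, b = 2 ↦ 1  <
a = 2, b = 0 ↦ 2  ≥
a = 2, b = 1 ↦ 1  <
a = 2, b = 2 ↦ 0  <
So 5 of the 9 assignments meet the threshold.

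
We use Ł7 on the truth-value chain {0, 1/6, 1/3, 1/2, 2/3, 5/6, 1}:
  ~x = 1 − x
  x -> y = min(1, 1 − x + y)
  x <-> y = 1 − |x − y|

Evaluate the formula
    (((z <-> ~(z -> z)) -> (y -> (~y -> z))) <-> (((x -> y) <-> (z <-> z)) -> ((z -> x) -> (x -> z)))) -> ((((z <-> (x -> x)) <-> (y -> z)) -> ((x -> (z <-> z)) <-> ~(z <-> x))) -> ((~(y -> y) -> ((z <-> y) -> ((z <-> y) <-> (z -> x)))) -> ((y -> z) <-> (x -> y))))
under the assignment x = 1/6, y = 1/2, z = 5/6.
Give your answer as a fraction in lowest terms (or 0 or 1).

1

z -> z = 5/6 -> 5/6 = 1
~(z -> z) = ~1 = 0
z <-> ~(z -> z) = 5/6 <-> 0 = 1/6
~y = ~1/2 = 1/2
~y -> z = 1/2 -> 5/6 = 1
y -> (~y -> z) = 1/2 -> 1 = 1
(z <-> ~(z -> z)) -> (y -> (~y -> z)) = 1/6 -> 1 = 1
x -> y = 1/6 -> 1/2 = 1
z <-> z = 5/6 <-> 5/6 = 1
(x -> y) <-> (z <-> z) = 1 <-> 1 = 1
z -> x = 5/6 -> 1/6 = 1/3
x -> z = 1/6 -> 5/6 = 1
(z -> x) -> (x -> z) = 1/3 -> 1 = 1
((x -> y) <-> (z <-> z)) -> ((z -> x) -> (x -> z)) = 1 -> 1 = 1
((z <-> ~(z -> z)) -> (y -> (~y -> z))) <-> (((x -> y) <-> (z <-> z)) -> ((z -> x) -> (x -> z))) = 1 <-> 1 = 1
x -> x = 1/6 -> 1/6 = 1
z <-> (x -> x) = 5/6 <-> 1 = 5/6
y -> z = 1/2 -> 5/6 = 1
(z <-> (x -> x)) <-> (y -> z) = 5/6 <-> 1 = 5/6
z <-> z = 5/6 <-> 5/6 = 1
x -> (z <-> z) = 1/6 -> 1 = 1
z <-> x = 5/6 <-> 1/6 = 1/3
~(z <-> x) = ~1/3 = 2/3
(x -> (z <-> z)) <-> ~(z <-> x) = 1 <-> 2/3 = 2/3
((z <-> (x -> x)) <-> (y -> z)) -> ((x -> (z <-> z)) <-> ~(z <-> x)) = 5/6 -> 2/3 = 5/6
y -> y = 1/2 -> 1/2 = 1
~(y -> y) = ~1 = 0
z <-> y = 5/6 <-> 1/2 = 2/3
z <-> y = 5/6 <-> 1/2 = 2/3
z -> x = 5/6 -> 1/6 = 1/3
(z <-> y) <-> (z -> x) = 2/3 <-> 1/3 = 2/3
(z <-> y) -> ((z <-> y) <-> (z -> x)) = 2/3 -> 2/3 = 1
~(y -> y) -> ((z <-> y) -> ((z <-> y) <-> (z -> x))) = 0 -> 1 = 1
y -> z = 1/2 -> 5/6 = 1
x -> y = 1/6 -> 1/2 = 1
(y -> z) <-> (x -> y) = 1 <-> 1 = 1
(~(y -> y) -> ((z <-> y) -> ((z <-> y) <-> (z -> x)))) -> ((y -> z) <-> (x -> y)) = 1 -> 1 = 1
(((z <-> (x -> x)) <-> (y -> z)) -> ((x -> (z <-> z)) <-> ~(z <-> x))) -> ((~(y -> y) -> ((z <-> y) -> ((z <-> y) <-> (z -> x)))) -> ((y -> z) <-> (x -> y))) = 5/6 -> 1 = 1
(((z <-> ~(z -> z)) -> (y -> (~y -> z))) <-> (((x -> y) <-> (z <-> z)) -> ((z -> x) -> (x -> z)))) -> ((((z <-> (x -> x)) <-> (y -> z)) -> ((x -> (z <-> z)) <-> ~(z <-> x))) -> ((~(y -> y) -> ((z <-> y) -> ((z <-> y) <-> (z -> x)))) -> ((y -> z) <-> (x -> y)))) = 1 -> 1 = 1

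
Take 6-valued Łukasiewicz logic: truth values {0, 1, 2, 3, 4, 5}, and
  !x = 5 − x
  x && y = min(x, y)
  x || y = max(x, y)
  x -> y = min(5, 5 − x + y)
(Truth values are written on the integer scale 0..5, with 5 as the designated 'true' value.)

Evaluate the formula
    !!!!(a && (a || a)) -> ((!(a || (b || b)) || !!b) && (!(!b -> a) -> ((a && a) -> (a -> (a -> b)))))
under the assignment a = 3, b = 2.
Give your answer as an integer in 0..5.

a || a = 3 || 3 = 3
a && (a || a) = 3 && 3 = 3
!(a && (a || a)) = !3 = 2
!!(a && (a || a)) = !2 = 3
!!!(a && (a || a)) = !3 = 2
!!!!(a && (a || a)) = !2 = 3
b || b = 2 || 2 = 2
a || (b || b) = 3 || 2 = 3
!(a || (b || b)) = !3 = 2
!b = !2 = 3
!!b = !3 = 2
!(a || (b || b)) || !!b = 2 || 2 = 2
!b = !2 = 3
!b -> a = 3 -> 3 = 5
!(!b -> a) = !5 = 0
a && a = 3 && 3 = 3
a -> b = 3 -> 2 = 4
a -> (a -> b) = 3 -> 4 = 5
(a && a) -> (a -> (a -> b)) = 3 -> 5 = 5
!(!b -> a) -> ((a && a) -> (a -> (a -> b))) = 0 -> 5 = 5
(!(a || (b || b)) || !!b) && (!(!b -> a) -> ((a && a) -> (a -> (a -> b)))) = 2 && 5 = 2
!!!!(a && (a || a)) -> ((!(a || (b || b)) || !!b) && (!(!b -> a) -> ((a && a) -> (a -> (a -> b))))) = 3 -> 2 = 4

4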